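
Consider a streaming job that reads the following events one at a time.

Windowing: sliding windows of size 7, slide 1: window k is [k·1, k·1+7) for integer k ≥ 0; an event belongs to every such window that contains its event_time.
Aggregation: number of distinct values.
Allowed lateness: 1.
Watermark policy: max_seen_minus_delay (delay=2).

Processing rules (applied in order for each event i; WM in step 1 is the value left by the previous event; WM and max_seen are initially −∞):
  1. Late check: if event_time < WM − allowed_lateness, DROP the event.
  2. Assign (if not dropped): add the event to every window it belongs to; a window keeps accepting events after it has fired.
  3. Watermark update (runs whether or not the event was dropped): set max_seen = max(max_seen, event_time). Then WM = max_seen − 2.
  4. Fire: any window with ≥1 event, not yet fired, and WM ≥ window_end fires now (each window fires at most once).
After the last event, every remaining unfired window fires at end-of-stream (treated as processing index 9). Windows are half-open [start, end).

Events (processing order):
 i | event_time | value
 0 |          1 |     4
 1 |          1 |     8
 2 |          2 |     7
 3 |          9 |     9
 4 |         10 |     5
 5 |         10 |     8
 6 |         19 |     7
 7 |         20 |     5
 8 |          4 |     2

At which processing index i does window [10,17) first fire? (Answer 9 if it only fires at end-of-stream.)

6

i=0 t=1 v=4: → [1,8),[0,7); WM=-1
i=1 t=1 v=8: → [1,8),[0,7); WM=-1
i=2 t=2 v=7: → [2,9),[1,8),[0,7); WM=0
i=3 t=9 v=9: → [9,16),[8,15),[7,14),[6,13),[5,12),[4,11),[3,10); WM=7; [0,7) fires=3
i=4 t=10 v=5: → [10,17),[9,16),[8,15),[7,14),[6,13),[5,12),[4,11); WM=8; [1,8) fires=3
i=5 t=10 v=8: → [10,17),[9,16),[8,15),[7,14),[6,13),[5,12),[4,11); WM=8
i=6 t=19 v=7: → [19,26),[18,25),[17,24),[16,23),[15,22),[14,21),[13,20); WM=17; [2,9) fires=1 [3,10) fires=1 [4,11) fires=3 [5,12) fires=3 [6,13) fires=3 [7,14) fires=3 [8,15) fires=3 [9,16) fires=3 [10,17) fires=2
i=7 t=20 v=5: → [20,27),[19,26),[18,25),[17,24),[16,23),[15,22),[14,21); WM=18
i=8 t=4 v=2: DROP (t<18-1); WM=18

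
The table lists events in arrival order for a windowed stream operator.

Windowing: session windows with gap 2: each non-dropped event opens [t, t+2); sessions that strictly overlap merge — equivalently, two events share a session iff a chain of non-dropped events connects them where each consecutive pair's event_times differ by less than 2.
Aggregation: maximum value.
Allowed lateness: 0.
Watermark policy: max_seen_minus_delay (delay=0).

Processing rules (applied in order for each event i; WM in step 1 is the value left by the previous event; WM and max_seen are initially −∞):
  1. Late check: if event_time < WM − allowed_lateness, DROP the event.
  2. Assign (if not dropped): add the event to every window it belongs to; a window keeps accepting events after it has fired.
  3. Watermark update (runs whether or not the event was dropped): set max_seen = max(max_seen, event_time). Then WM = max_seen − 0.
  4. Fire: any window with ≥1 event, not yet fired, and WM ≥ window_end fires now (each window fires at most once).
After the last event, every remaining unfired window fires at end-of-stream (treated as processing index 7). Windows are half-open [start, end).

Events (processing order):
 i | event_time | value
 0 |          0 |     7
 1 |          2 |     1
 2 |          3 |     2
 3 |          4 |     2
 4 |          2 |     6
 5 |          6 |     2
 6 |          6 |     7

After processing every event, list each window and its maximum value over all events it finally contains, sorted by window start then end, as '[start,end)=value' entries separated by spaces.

i=0 t=0 v=7: → [0,2); WM=0
i=1 t=2 v=1: → [2,4); WM=2
i=2 t=3 v=2: → [2,5); WM=3
i=3 t=4 v=2: → [2,6); WM=4
i=4 t=2 v=6: DROP (t<4-0); WM=4
i=5 t=6 v=2: → [6,8); WM=6
i=6 t=6 v=7: → [6,8); WM=6

[0,2)=7 [2,6)=2 [6,8)=7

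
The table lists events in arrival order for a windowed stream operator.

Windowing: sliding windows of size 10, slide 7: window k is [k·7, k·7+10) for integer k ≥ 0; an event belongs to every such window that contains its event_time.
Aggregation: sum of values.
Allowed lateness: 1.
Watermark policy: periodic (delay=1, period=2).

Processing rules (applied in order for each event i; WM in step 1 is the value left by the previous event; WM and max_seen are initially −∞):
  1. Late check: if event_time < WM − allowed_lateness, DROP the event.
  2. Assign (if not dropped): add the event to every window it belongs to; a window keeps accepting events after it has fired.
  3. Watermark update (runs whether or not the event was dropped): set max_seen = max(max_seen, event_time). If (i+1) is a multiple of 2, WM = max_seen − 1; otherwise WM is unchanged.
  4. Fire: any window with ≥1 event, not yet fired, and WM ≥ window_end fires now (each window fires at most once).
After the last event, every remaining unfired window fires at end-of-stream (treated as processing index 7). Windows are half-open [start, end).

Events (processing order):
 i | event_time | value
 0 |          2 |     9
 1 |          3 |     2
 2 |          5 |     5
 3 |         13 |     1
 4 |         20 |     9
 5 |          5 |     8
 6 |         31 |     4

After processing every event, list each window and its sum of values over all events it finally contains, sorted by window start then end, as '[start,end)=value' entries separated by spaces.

[0,10)=16 [7,17)=1 [14,24)=9 [28,38)=4

i=0 t=2 v=9: → [0,10); WM=−∞
i=1 t=3 v=2: → [0,10); WM=2
i=2 t=5 v=5: → [0,10); WM=2
i=3 t=13 v=1: → [7,17); WM=12; [0,10) fires=16
i=4 t=20 v=9: → [14,24); WM=12
i=5 t=5 v=8: DROP (t<12-1); WM=19; [7,17) fires=1
i=6 t=31 v=4: → [28,38); WM=19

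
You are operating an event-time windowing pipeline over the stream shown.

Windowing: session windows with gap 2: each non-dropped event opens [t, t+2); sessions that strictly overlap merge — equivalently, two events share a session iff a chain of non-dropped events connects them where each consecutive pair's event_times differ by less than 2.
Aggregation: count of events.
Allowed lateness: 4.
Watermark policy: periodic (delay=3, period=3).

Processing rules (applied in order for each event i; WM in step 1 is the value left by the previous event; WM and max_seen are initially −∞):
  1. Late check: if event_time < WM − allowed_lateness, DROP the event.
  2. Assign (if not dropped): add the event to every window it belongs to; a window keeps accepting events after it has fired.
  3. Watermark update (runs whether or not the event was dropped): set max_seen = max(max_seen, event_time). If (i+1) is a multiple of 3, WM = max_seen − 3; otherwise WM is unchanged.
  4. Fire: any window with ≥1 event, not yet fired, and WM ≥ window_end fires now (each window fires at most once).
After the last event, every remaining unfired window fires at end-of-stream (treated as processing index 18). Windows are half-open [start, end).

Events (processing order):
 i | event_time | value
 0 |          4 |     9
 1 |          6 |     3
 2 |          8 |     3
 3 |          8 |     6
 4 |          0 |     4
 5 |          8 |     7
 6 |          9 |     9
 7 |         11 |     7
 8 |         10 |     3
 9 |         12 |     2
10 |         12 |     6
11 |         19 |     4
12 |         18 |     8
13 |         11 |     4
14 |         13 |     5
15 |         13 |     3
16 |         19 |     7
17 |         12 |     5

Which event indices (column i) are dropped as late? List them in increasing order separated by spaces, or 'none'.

i=0 t=4 v=9: → [4,6); WM=−∞
i=1 t=6 v=3: → [6,8); WM=−∞
i=2 t=8 v=3: → [8,10); WM=5
i=3 t=8 v=6: → [8,10); WM=5
i=4 t=0 v=4: DROP (t<5-4); WM=5
i=5 t=8 v=7: → [8,10); WM=5
i=6 t=9 v=9: → [8,11); WM=5
i=7 t=11 v=7: → [11,13); WM=5
i=8 t=10 v=3: → [8,13); WM=8
i=9 t=12 v=2: → [8,14); WM=8
i=10 t=12 v=6: → [8,14); WM=8
i=11 t=19 v=4: → [19,21); WM=16
i=12 t=18 v=8: → [18,21); WM=16
i=13 t=11 v=4: DROP (t<16-4); WM=16
i=14 t=13 v=5: → [8,15); WM=16
i=15 t=13 v=3: → [8,15); WM=16
i=16 t=19 v=7: → [18,21); WM=16
i=17 t=12 v=5: → [8,15); WM=16

4 13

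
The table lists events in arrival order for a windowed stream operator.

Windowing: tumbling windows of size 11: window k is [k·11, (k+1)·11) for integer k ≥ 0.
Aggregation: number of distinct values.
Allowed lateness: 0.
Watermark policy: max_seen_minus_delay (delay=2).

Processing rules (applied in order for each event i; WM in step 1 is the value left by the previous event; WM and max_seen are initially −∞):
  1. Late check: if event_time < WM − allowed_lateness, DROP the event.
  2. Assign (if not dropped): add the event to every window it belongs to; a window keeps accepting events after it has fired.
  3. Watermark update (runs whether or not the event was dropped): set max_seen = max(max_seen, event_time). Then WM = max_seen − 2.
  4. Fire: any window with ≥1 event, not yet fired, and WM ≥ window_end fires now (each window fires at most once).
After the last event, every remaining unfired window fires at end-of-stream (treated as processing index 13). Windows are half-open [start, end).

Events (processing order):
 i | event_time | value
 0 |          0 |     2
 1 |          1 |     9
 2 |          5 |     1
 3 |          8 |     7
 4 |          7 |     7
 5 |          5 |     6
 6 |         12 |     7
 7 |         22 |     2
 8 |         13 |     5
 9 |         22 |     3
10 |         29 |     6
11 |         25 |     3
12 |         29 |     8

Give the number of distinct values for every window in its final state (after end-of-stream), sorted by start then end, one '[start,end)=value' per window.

i=0 t=0 v=2: → [0,11); WM=-2
i=1 t=1 v=9: → [0,11); WM=-1
i=2 t=5 v=1: → [0,11); WM=3
i=3 t=8 v=7: → [0,11); WM=6
i=4 t=7 v=7: → [0,11); WM=6
i=5 t=5 v=6: DROP (t<6-0); WM=6
i=6 t=12 v=7: → [11,22); WM=10
i=7 t=22 v=2: → [22,33); WM=20; [0,11) fires=4
i=8 t=13 v=5: DROP (t<20-0); WM=20
i=9 t=22 v=3: → [22,33); WM=20
i=10 t=29 v=6: → [22,33); WM=27; [11,22) fires=1
i=11 t=25 v=3: DROP (t<27-0); WM=27
i=12 t=29 v=8: → [22,33); WM=27

[0,11)=4 [11,22)=1 [22,33)=4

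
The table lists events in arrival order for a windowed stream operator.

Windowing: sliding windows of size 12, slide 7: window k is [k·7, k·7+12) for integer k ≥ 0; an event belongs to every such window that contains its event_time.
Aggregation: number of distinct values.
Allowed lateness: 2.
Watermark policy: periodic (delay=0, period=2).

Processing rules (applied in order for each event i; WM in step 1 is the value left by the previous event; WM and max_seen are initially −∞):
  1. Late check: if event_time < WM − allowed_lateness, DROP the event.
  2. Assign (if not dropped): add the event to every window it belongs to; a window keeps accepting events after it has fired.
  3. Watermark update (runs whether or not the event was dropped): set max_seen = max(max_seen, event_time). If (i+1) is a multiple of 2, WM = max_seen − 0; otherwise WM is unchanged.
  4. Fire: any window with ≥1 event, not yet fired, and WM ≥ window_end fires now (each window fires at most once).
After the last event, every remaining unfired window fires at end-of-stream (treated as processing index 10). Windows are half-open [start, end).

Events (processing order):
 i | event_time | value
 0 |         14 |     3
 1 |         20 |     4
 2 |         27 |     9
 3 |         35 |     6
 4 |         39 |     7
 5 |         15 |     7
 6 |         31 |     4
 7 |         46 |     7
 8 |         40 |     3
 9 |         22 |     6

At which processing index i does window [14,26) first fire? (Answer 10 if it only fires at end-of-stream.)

i=0 t=14 v=3: → [14,26),[7,19); WM=−∞
i=1 t=20 v=4: → [14,26); WM=20; [7,19) fires=1
i=2 t=27 v=9: → [21,33); WM=20
i=3 t=35 v=6: → [35,47),[28,40); WM=35; [14,26) fires=2 [21,33) fires=1
i=4 t=39 v=7: → [35,47),[28,40); WM=35
i=5 t=15 v=7: DROP (t<35-2); WM=39
i=6 t=31 v=4: DROP (t<39-2); WM=39
i=7 t=46 v=7: → [42,54),[35,47); WM=46; [28,40) fires=2
i=8 t=40 v=3: DROP (t<46-2); WM=46
i=9 t=22 v=6: DROP (t<46-2); WM=46

3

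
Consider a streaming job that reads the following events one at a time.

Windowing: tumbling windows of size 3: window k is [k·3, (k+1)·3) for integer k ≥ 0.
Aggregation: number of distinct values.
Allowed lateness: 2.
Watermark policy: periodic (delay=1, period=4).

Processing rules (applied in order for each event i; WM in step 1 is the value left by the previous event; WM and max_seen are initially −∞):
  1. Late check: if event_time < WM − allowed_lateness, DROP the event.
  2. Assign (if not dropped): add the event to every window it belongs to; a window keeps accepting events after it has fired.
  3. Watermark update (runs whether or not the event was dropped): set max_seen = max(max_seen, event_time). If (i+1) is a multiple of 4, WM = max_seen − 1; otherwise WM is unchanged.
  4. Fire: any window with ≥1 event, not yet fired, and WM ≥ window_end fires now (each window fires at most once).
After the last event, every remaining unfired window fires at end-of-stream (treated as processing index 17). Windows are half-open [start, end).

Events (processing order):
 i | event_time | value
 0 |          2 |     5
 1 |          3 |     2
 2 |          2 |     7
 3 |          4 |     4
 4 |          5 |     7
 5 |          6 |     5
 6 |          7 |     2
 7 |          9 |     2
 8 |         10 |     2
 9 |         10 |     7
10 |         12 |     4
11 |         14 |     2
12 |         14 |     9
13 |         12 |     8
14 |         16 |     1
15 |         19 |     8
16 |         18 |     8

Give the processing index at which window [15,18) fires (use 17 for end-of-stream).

15

i=0 t=2 v=5: → [0,3); WM=−∞
i=1 t=3 v=2: → [3,6); WM=−∞
i=2 t=2 v=7: → [0,3); WM=−∞
i=3 t=4 v=4: → [3,6); WM=3; [0,3) fires=2
i=4 t=5 v=7: → [3,6); WM=3
i=5 t=6 v=5: → [6,9); WM=3
i=6 t=7 v=2: → [6,9); WM=3
i=7 t=9 v=2: → [9,12); WM=8; [3,6) fires=3
i=8 t=10 v=2: → [9,12); WM=8
i=9 t=10 v=7: → [9,12); WM=8
i=10 t=12 v=4: → [12,15); WM=8
i=11 t=14 v=2: → [12,15); WM=13; [6,9) fires=2 [9,12) fires=2
i=12 t=14 v=9: → [12,15); WM=13
i=13 t=12 v=8: → [12,15); WM=13
i=14 t=16 v=1: → [15,18); WM=13
i=15 t=19 v=8: → [18,21); WM=18; [12,15) fires=4 [15,18) fires=1
i=16 t=18 v=8: → [18,21); WM=18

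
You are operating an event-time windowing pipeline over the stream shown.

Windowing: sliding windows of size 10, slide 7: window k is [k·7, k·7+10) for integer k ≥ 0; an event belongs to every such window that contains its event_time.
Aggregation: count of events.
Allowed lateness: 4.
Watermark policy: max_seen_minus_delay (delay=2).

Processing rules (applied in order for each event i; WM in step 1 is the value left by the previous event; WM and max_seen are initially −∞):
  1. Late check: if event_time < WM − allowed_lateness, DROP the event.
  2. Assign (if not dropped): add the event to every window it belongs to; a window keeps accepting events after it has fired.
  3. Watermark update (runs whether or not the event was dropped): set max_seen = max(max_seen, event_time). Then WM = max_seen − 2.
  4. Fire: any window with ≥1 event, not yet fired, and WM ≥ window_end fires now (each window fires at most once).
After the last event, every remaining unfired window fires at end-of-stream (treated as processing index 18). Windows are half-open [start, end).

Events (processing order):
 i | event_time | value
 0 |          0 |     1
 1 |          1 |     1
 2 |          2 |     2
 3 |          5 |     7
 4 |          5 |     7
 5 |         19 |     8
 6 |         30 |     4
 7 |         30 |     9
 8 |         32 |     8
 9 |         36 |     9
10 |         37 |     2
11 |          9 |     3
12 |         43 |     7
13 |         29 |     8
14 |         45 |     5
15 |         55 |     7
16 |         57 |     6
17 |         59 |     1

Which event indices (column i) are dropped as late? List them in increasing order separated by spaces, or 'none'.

11 13

i=0 t=0 v=1: → [0,10); WM=-2
i=1 t=1 v=1: → [0,10); WM=-1
i=2 t=2 v=2: → [0,10); WM=0
i=3 t=5 v=7: → [0,10); WM=3
i=4 t=5 v=7: → [0,10); WM=3
i=5 t=19 v=8: → [14,24); WM=17; [0,10) fires=5
i=6 t=30 v=4: → [28,38),[21,31); WM=28; [14,24) fires=1
i=7 t=30 v=9: → [28,38),[21,31); WM=28
i=8 t=32 v=8: → [28,38); WM=30
i=9 t=36 v=9: → [35,45),[28,38); WM=34; [21,31) fires=2
i=10 t=37 v=2: → [35,45),[28,38); WM=35
i=11 t=9 v=3: DROP (t<35-4); WM=35
i=12 t=43 v=7: → [42,52),[35,45); WM=41; [28,38) fires=5
i=13 t=29 v=8: DROP (t<41-4); WM=41
i=14 t=45 v=5: → [42,52); WM=43
i=15 t=55 v=7: → [49,59); WM=53; [35,45) fires=3 [42,52) fires=2
i=16 t=57 v=6: → [56,66),[49,59); WM=55
i=17 t=59 v=1: → [56,66); WM=57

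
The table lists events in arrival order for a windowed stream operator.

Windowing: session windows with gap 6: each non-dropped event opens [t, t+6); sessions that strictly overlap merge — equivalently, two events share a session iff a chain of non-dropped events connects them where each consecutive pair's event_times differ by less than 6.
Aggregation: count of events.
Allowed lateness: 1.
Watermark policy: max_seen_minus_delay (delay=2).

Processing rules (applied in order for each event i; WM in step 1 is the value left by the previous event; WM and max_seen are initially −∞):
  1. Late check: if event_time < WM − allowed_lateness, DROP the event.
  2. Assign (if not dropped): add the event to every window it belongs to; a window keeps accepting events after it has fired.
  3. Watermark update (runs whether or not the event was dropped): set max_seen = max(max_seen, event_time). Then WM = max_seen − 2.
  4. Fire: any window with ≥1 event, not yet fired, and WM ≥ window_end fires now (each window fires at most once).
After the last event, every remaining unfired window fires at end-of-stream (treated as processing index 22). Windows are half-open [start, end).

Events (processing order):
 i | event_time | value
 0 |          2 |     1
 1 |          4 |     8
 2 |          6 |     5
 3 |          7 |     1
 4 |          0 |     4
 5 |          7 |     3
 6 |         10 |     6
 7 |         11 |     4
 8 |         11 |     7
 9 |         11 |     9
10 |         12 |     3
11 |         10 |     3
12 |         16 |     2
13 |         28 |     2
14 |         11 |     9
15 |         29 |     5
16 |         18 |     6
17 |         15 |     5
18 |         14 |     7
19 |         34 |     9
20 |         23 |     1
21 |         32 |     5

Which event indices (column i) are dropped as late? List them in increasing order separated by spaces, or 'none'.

i=0 t=2 v=1: → [2,8); WM=0
i=1 t=4 v=8: → [2,10); WM=2
i=2 t=6 v=5: → [2,12); WM=4
i=3 t=7 v=1: → [2,13); WM=5
i=4 t=0 v=4: DROP (t<5-1); WM=5
i=5 t=7 v=3: → [2,13); WM=5
i=6 t=10 v=6: → [2,16); WM=8
i=7 t=11 v=4: → [2,17); WM=9
i=8 t=11 v=7: → [2,17); WM=9
i=9 t=11 v=9: → [2,17); WM=9
i=10 t=12 v=3: → [2,18); WM=10
i=11 t=10 v=3: → [2,18); WM=10
i=12 t=16 v=2: → [2,22); WM=14
i=13 t=28 v=2: → [28,34); WM=26
i=14 t=11 v=9: DROP (t<26-1); WM=26
i=15 t=29 v=5: → [28,35); WM=27
i=16 t=18 v=6: DROP (t<27-1); WM=27
i=17 t=15 v=5: DROP (t<27-1); WM=27
i=18 t=14 v=7: DROP (t<27-1); WM=27
i=19 t=34 v=9: → [28,40); WM=32
i=20 t=23 v=1: DROP (t<32-1); WM=32
i=21 t=32 v=5: → [28,40); WM=32

4 14 16 17 18 20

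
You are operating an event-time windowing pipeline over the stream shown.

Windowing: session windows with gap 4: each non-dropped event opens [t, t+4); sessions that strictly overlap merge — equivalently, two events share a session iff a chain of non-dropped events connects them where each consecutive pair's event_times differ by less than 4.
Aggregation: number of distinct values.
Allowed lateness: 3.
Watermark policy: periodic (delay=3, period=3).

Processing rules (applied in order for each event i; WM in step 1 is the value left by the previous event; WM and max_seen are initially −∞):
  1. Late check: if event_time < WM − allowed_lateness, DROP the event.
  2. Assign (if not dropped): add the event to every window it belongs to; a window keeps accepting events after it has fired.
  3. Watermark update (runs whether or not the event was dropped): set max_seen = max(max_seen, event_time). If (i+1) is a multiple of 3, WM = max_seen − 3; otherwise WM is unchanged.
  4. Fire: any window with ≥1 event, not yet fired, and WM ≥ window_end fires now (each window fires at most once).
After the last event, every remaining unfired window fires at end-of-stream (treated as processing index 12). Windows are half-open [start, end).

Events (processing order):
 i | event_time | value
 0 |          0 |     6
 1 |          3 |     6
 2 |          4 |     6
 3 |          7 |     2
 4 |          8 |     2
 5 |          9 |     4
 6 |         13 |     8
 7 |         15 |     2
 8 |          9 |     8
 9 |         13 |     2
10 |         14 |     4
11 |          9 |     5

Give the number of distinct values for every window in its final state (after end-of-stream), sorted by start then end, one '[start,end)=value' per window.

i=0 t=0 v=6: → [0,4); WM=−∞
i=1 t=3 v=6: → [0,7); WM=−∞
i=2 t=4 v=6: → [0,8); WM=1
i=3 t=7 v=2: → [0,11); WM=1
i=4 t=8 v=2: → [0,12); WM=1
i=5 t=9 v=4: → [0,13); WM=6
i=6 t=13 v=8: → [13,17); WM=6
i=7 t=15 v=2: → [13,19); WM=6
i=8 t=9 v=8: → [0,13); WM=12
i=9 t=13 v=2: → [13,19); WM=12
i=10 t=14 v=4: → [13,19); WM=12
i=11 t=9 v=5: → [0,13); WM=12

[0,13)=5 [13,19)=3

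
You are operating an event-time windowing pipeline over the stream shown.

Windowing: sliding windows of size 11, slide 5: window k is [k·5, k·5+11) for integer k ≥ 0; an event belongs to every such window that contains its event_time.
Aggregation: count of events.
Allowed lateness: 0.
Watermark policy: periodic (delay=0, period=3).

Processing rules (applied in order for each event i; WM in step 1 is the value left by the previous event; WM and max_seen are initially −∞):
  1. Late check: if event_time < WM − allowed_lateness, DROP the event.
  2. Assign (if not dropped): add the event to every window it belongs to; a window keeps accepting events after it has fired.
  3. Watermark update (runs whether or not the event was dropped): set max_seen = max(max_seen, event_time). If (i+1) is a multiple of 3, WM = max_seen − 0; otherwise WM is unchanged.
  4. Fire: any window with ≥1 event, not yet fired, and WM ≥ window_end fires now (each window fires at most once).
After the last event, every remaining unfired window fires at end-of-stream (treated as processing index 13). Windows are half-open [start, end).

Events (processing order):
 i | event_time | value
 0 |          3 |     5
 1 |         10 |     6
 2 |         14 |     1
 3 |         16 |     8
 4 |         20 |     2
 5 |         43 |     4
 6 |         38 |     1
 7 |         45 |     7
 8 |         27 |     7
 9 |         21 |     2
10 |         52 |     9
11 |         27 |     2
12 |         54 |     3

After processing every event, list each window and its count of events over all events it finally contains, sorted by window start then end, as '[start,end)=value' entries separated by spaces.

i=0 t=3 v=5: → [0,11); WM=−∞
i=1 t=10 v=6: → [10,21),[5,16),[0,11); WM=−∞
i=2 t=14 v=1: → [10,21),[5,16); WM=14; [0,11) fires=2
i=3 t=16 v=8: → [15,26),[10,21); WM=14
i=4 t=20 v=2: → [20,31),[15,26),[10,21); WM=14
i=5 t=43 v=4: → [40,51),[35,46); WM=43; [5,16) fires=2 [10,21) fires=4 [15,26) fires=2 [20,31) fires=1
i=6 t=38 v=1: DROP (t<43-0); WM=43
i=7 t=45 v=7: → [45,56),[40,51),[35,46); WM=43
i=8 t=27 v=7: DROP (t<43-0); WM=45
i=9 t=21 v=2: DROP (t<45-0); WM=45
i=10 t=52 v=9: → [50,61),[45,56); WM=45
i=11 t=27 v=2: DROP (t<45-0); WM=52; [35,46) fires=2 [40,51) fires=2
i=12 t=54 v=3: → [50,61),[45,56); WM=52

[0,11)=2 [5,16)=2 [10,21)=4 [15,26)=2 [20,31)=1 [35,46)=2 [40,51)=2 [45,56)=3 [50,61)=2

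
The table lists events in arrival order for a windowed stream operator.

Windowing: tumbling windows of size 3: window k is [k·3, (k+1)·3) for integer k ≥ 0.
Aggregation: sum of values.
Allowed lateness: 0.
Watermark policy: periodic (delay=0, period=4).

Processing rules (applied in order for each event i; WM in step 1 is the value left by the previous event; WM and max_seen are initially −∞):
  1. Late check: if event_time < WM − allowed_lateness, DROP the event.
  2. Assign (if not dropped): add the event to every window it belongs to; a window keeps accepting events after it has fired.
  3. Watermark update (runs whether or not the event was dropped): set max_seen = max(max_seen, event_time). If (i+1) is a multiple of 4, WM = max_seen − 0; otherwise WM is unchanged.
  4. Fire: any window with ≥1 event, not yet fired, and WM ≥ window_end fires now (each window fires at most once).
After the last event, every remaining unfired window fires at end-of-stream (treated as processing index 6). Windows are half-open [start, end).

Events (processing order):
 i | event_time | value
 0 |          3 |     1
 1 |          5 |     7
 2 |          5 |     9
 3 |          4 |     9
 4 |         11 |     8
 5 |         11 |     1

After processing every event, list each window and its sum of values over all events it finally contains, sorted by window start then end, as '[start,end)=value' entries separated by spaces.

[3,6)=26 [9,12)=9

i=0 t=3 v=1: → [3,6); WM=−∞
i=1 t=5 v=7: → [3,6); WM=−∞
i=2 t=5 v=9: → [3,6); WM=−∞
i=3 t=4 v=9: → [3,6); WM=5
i=4 t=11 v=8: → [9,12); WM=5
i=5 t=11 v=1: → [9,12); WM=5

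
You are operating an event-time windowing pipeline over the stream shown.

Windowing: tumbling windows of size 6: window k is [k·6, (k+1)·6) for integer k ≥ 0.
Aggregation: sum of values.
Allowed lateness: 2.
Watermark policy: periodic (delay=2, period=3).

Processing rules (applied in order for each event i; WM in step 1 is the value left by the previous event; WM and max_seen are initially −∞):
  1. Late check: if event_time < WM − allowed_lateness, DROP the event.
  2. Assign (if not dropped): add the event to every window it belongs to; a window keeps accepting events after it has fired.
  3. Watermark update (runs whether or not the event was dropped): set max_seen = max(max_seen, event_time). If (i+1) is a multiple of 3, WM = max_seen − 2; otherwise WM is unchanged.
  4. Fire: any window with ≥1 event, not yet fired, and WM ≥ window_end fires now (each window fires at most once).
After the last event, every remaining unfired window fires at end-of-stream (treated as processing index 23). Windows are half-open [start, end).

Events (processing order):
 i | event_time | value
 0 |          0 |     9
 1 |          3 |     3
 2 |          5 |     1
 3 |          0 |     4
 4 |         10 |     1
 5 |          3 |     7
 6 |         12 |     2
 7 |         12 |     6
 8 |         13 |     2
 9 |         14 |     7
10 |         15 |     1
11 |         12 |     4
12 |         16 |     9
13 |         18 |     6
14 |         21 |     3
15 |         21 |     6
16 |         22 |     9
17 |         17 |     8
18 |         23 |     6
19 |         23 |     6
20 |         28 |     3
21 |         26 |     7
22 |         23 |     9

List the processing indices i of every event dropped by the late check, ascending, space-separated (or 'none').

i=0 t=0 v=9: → [0,6); WM=−∞
i=1 t=3 v=3: → [0,6); WM=−∞
i=2 t=5 v=1: → [0,6); WM=3
i=3 t=0 v=4: DROP (t<3-2); WM=3
i=4 t=10 v=1: → [6,12); WM=3
i=5 t=3 v=7: → [0,6); WM=8; [0,6) fires=20
i=6 t=12 v=2: → [12,18); WM=8
i=7 t=12 v=6: → [12,18); WM=8
i=8 t=13 v=2: → [12,18); WM=11
i=9 t=14 v=7: → [12,18); WM=11
i=10 t=15 v=1: → [12,18); WM=11
i=11 t=12 v=4: → [12,18); WM=13; [6,12) fires=1
i=12 t=16 v=9: → [12,18); WM=13
i=13 t=18 v=6: → [18,24); WM=13
i=14 t=21 v=3: → [18,24); WM=19; [12,18) fires=31
i=15 t=21 v=6: → [18,24); WM=19
i=16 t=22 v=9: → [18,24); WM=19
i=17 t=17 v=8: → [12,18); WM=20
i=18 t=23 v=6: → [18,24); WM=20
i=19 t=23 v=6: → [18,24); WM=20
i=20 t=28 v=3: → [24,30); WM=26; [18,24) fires=36
i=21 t=26 v=7: → [24,30); WM=26
i=22 t=23 v=9: DROP (t<26-2); WM=26

3 22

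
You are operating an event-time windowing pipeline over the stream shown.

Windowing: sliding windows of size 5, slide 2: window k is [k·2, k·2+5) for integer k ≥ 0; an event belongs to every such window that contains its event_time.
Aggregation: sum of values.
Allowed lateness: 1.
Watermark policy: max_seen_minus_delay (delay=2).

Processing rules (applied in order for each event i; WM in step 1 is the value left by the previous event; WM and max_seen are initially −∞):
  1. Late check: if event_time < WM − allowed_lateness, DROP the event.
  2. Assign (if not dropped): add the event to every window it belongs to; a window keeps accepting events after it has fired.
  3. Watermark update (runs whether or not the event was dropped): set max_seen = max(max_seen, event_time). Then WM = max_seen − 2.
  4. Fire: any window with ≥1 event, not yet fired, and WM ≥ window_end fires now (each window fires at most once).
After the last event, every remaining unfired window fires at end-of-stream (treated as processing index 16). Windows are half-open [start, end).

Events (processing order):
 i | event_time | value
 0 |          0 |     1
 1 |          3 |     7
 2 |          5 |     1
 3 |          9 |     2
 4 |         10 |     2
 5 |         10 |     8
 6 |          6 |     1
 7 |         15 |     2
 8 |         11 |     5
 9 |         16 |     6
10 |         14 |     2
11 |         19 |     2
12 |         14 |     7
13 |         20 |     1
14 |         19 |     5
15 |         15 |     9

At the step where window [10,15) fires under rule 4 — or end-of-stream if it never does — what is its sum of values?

12

i=0 t=0 v=1: → [0,5); WM=-2
i=1 t=3 v=7: → [2,7),[0,5); WM=1
i=2 t=5 v=1: → [4,9),[2,7); WM=3
i=3 t=9 v=2: → [8,13),[6,11); WM=7; [0,5) fires=8 [2,7) fires=8
i=4 t=10 v=2: → [10,15),[8,13),[6,11); WM=8
i=5 t=10 v=8: → [10,15),[8,13),[6,11); WM=8
i=6 t=6 v=1: DROP (t<8-1); WM=8
i=7 t=15 v=2: → [14,19),[12,17); WM=13; [4,9) fires=1 [6,11) fires=12 [8,13) fires=12
i=8 t=11 v=5: DROP (t<13-1); WM=13
i=9 t=16 v=6: → [16,21),[14,19),[12,17); WM=14
i=10 t=14 v=2: → [14,19),[12,17),[10,15); WM=14
i=11 t=19 v=2: → [18,23),[16,21); WM=17; [10,15) fires=12 [12,17) fires=10
i=12 t=14 v=7: DROP (t<17-1); WM=17
i=13 t=20 v=1: → [20,25),[18,23),[16,21); WM=18
i=14 t=19 v=5: → [18,23),[16,21); WM=18
i=15 t=15 v=9: DROP (t<18-1); WM=18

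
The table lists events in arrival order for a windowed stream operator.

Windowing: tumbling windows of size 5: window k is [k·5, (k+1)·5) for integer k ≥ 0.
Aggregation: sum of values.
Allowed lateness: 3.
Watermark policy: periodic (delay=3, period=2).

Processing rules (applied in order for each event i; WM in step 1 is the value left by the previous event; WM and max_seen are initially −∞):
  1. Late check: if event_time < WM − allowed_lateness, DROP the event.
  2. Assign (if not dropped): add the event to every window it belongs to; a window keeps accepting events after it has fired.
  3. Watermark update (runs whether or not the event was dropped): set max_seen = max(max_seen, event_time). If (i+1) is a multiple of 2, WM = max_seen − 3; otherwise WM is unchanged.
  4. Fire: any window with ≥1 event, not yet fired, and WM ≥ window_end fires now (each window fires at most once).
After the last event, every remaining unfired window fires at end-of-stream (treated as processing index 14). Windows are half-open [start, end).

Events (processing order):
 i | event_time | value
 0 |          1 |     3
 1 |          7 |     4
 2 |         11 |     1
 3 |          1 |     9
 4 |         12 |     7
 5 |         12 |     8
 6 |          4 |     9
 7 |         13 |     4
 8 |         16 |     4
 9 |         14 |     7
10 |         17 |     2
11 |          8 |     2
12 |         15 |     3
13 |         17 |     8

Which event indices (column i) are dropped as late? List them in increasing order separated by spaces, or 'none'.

6 11

i=0 t=1 v=3: → [0,5); WM=−∞
i=1 t=7 v=4: → [5,10); WM=4
i=2 t=11 v=1: → [10,15); WM=4
i=3 t=1 v=9: → [0,5); WM=8; [0,5) fires=12
i=4 t=12 v=7: → [10,15); WM=8
i=5 t=12 v=8: → [10,15); WM=9
i=6 t=4 v=9: DROP (t<9-3); WM=9
i=7 t=13 v=4: → [10,15); WM=10; [5,10) fires=4
i=8 t=16 v=4: → [15,20); WM=10
i=9 t=14 v=7: → [10,15); WM=13
i=10 t=17 v=2: → [15,20); WM=13
i=11 t=8 v=2: DROP (t<13-3); WM=14
i=12 t=15 v=3: → [15,20); WM=14
i=13 t=17 v=8: → [15,20); WM=14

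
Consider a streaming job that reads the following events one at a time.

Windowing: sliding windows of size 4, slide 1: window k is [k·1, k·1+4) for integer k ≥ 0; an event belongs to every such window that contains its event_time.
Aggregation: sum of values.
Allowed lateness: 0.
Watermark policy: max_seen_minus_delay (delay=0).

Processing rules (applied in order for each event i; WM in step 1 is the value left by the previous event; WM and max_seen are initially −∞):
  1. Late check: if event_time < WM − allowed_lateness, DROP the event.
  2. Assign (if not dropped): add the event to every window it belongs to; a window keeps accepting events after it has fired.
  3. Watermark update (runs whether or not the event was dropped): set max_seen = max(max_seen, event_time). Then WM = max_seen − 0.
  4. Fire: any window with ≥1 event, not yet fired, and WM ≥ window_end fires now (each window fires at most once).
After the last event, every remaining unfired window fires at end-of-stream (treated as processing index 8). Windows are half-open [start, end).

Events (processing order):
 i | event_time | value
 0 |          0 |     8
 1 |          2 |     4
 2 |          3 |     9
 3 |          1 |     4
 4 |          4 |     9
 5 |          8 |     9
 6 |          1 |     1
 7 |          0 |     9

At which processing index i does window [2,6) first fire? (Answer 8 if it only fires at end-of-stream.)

i=0 t=0 v=8: → [0,4); WM=0
i=1 t=2 v=4: → [2,6),[1,5),[0,4); WM=2
i=2 t=3 v=9: → [3,7),[2,6),[1,5),[0,4); WM=3
i=3 t=1 v=4: DROP (t<3-0); WM=3
i=4 t=4 v=9: → [4,8),[3,7),[2,6),[1,5); WM=4; [0,4) fires=21
i=5 t=8 v=9: → [8,12),[7,11),[6,10),[5,9); WM=8; [1,5) fires=22 [2,6) fires=22 [3,7) fires=18 [4,8) fires=9
i=6 t=1 v=1: DROP (t<8-0); WM=8
i=7 t=0 v=9: DROP (t<8-0); WM=8

5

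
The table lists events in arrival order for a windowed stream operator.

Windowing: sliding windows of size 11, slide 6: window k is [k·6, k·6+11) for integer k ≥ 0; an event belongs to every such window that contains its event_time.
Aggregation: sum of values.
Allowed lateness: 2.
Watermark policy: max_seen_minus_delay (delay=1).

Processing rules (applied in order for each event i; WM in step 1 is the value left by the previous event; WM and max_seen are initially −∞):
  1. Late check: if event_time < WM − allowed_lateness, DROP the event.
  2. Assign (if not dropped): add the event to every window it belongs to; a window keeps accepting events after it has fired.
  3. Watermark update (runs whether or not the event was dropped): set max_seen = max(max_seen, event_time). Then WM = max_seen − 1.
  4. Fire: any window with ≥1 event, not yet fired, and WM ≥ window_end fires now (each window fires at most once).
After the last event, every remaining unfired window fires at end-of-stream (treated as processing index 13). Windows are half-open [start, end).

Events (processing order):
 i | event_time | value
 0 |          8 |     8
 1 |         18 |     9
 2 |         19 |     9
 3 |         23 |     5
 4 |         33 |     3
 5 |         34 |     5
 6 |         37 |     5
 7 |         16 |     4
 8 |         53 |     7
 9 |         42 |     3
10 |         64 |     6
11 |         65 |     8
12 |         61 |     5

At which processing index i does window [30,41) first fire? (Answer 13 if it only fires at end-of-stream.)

8

i=0 t=8 v=8: → [6,17),[0,11); WM=7
i=1 t=18 v=9: → [18,29),[12,23); WM=17; [0,11) fires=8 [6,17) fires=8
i=2 t=19 v=9: → [18,29),[12,23); WM=18
i=3 t=23 v=5: → [18,29); WM=22
i=4 t=33 v=3: → [30,41),[24,35); WM=32; [12,23) fires=18 [18,29) fires=23
i=5 t=34 v=5: → [30,41),[24,35); WM=33
i=6 t=37 v=5: → [36,47),[30,41); WM=36; [24,35) fires=8
i=7 t=16 v=4: DROP (t<36-2); WM=36
i=8 t=53 v=7: → [48,59); WM=52; [30,41) fires=13 [36,47) fires=5
i=9 t=42 v=3: DROP (t<52-2); WM=52
i=10 t=64 v=6: → [60,71),[54,65); WM=63; [48,59) fires=7
i=11 t=65 v=8: → [60,71); WM=64
i=12 t=61 v=5: DROP (t<64-2); WM=64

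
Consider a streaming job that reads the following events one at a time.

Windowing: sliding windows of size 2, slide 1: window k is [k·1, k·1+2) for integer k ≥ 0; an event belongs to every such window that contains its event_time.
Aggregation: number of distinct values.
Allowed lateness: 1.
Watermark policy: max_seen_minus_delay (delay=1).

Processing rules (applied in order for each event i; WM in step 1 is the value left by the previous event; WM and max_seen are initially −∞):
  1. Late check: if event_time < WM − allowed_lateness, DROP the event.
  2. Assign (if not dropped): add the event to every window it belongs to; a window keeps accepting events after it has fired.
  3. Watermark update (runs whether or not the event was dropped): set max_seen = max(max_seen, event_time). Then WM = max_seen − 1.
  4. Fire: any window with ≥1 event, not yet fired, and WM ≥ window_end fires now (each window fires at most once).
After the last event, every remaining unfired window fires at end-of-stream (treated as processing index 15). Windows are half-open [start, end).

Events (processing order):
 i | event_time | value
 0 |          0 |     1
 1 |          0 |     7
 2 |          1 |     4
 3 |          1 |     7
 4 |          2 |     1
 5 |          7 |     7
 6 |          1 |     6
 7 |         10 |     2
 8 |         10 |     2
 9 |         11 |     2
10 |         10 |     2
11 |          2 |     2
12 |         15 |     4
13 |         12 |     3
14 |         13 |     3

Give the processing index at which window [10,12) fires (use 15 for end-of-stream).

i=0 t=0 v=1: → [0,2); WM=-1
i=1 t=0 v=7: → [0,2); WM=-1
i=2 t=1 v=4: → [1,3),[0,2); WM=0
i=3 t=1 v=7: → [1,3),[0,2); WM=0
i=4 t=2 v=1: → [2,4),[1,3); WM=1
i=5 t=7 v=7: → [7,9),[6,8); WM=6; [0,2) fires=3 [1,3) fires=3 [2,4) fires=1
i=6 t=1 v=6: DROP (t<6-1); WM=6
i=7 t=10 v=2: → [10,12),[9,11); WM=9; [6,8) fires=1 [7,9) fires=1
i=8 t=10 v=2: → [10,12),[9,11); WM=9
i=9 t=11 v=2: → [11,13),[10,12); WM=10
i=10 t=10 v=2: → [10,12),[9,11); WM=10
i=11 t=2 v=2: DROP (t<10-1); WM=10
i=12 t=15 v=4: → [15,17),[14,16); WM=14; [9,11) fires=1 [10,12) fires=1 [11,13) fires=1
i=13 t=12 v=3: DROP (t<14-1); WM=14
i=14 t=13 v=3: → [13,15),[12,14); WM=14; [12,14) fires=1

12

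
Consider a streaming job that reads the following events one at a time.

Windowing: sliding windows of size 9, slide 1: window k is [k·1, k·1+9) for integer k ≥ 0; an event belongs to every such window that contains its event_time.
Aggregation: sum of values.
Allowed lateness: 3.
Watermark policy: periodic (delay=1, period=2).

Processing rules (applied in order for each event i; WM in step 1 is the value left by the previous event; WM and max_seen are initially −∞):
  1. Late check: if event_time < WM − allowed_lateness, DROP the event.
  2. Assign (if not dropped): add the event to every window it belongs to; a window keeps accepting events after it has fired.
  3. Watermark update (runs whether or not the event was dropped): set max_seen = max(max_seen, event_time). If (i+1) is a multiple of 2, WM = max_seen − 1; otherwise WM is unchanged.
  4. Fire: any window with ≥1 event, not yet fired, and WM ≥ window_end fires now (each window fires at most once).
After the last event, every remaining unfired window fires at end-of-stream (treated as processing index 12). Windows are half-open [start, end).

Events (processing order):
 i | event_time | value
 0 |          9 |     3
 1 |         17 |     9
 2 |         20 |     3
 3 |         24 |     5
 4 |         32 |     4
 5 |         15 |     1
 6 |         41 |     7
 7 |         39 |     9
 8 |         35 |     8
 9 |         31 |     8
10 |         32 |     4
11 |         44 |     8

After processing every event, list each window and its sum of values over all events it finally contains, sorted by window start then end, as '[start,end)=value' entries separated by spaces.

i=0 t=9 v=3: → [9,18),[8,17),[7,16),[6,15),[5,14),[4,13),[3,12),[2,11),[1,10); WM=−∞
i=1 t=17 v=9: → [17,26),[16,25),[15,24),[14,23),[13,22),[12,21),[11,20),[10,19),[9,18); WM=16; [1,10) fires=3 [2,11) fires=3 [3,12) fires=3 [4,13) fires=3 [5,14) fires=3 [6,15) fires=3 [7,16) fires=3
i=2 t=20 v=3: → [20,29),[19,28),[18,27),[17,26),[16,25),[15,24),[14,23),[13,22),[12,21); WM=16
i=3 t=24 v=5: → [24,33),[23,32),[22,31),[21,30),[20,29),[19,28),[18,27),[17,26),[16,25); WM=23; [8,17) fires=3 [9,18) fires=12 [10,19) fires=9 [11,20) fires=9 [12,21) fires=12 [13,22) fires=12 [14,23) fires=12
i=4 t=32 v=4: → [32,41),[31,40),[30,39),[29,38),[28,37),[27,36),[26,35),[25,34),[24,33); WM=23
i=5 t=15 v=1: DROP (t<23-3); WM=31; [15,24) fires=12 [16,25) fires=17 [17,26) fires=17 [18,27) fires=8 [19,28) fires=8 [20,29) fires=8 [21,30) fires=5 [22,31) fires=5
i=6 t=41 v=7: → [41,50),[40,49),[39,48),[38,47),[37,46),[36,45),[35,44),[34,43),[33,42); WM=31
i=7 t=39 v=9: → [39,48),[38,47),[37,46),[36,45),[35,44),[34,43),[33,42),[32,41),[31,40); WM=40; [23,32) fires=5 [24,33) fires=9 [25,34) fires=4 [26,35) fires=4 [27,36) fires=4 [28,37) fires=4 [29,38) fires=4 [30,39) fires=4 [31,40) fires=13
i=8 t=35 v=8: DROP (t<40-3); WM=40
i=9 t=31 v=8: DROP (t<40-3); WM=40
i=10 t=32 v=4: DROP (t<40-3); WM=40
i=11 t=44 v=8: → [44,53),[43,52),[42,51),[41,50),[40,49),[39,48),[38,47),[37,46),[36,45); WM=43; [32,41) fires=13 [33,42) fires=16 [34,43) fires=16

[1,10)=3 [2,11)=3 [3,12)=3 [4,13)=3 [5,14)=3 [6,15)=3 [7,16)=3 [8,17)=3 [9,18)=12 [10,19)=9 [11,20)=9 [12,21)=12 [13,22)=12 [14,23)=12 [15,24)=12 [16,25)=17 [17,26)=17 [18,27)=8 [19,28)=8 [20,29)=8 [21,30)=5 [22,31)=5 [23,32)=5 [24,33)=9 [25,34)=4 [26,35)=4 [27,36)=4 [28,37)=4 [29,38)=4 [30,39)=4 [31,40)=13 [32,41)=13 [33,42)=16 [34,43)=16 [35,44)=16 [36,45)=24 [37,46)=24 [38,47)=24 [39,48)=24 [40,49)=15 [41,50)=15 [42,51)=8 [43,52)=8 [44,53)=8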